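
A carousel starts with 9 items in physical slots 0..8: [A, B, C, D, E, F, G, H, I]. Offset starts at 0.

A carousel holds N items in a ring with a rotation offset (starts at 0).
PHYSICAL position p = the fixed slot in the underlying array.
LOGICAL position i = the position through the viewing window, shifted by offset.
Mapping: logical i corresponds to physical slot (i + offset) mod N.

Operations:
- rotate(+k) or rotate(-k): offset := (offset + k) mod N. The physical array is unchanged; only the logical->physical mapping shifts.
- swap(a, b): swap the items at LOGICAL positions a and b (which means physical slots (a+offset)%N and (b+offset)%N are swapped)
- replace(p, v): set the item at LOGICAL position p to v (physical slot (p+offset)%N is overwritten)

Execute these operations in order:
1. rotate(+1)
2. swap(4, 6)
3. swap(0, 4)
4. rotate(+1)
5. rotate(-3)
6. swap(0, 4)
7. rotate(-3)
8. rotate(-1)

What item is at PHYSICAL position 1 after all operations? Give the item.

Answer: H

Derivation:
After op 1 (rotate(+1)): offset=1, physical=[A,B,C,D,E,F,G,H,I], logical=[B,C,D,E,F,G,H,I,A]
After op 2 (swap(4, 6)): offset=1, physical=[A,B,C,D,E,H,G,F,I], logical=[B,C,D,E,H,G,F,I,A]
After op 3 (swap(0, 4)): offset=1, physical=[A,H,C,D,E,B,G,F,I], logical=[H,C,D,E,B,G,F,I,A]
After op 4 (rotate(+1)): offset=2, physical=[A,H,C,D,E,B,G,F,I], logical=[C,D,E,B,G,F,I,A,H]
After op 5 (rotate(-3)): offset=8, physical=[A,H,C,D,E,B,G,F,I], logical=[I,A,H,C,D,E,B,G,F]
After op 6 (swap(0, 4)): offset=8, physical=[A,H,C,I,E,B,G,F,D], logical=[D,A,H,C,I,E,B,G,F]
After op 7 (rotate(-3)): offset=5, physical=[A,H,C,I,E,B,G,F,D], logical=[B,G,F,D,A,H,C,I,E]
After op 8 (rotate(-1)): offset=4, physical=[A,H,C,I,E,B,G,F,D], logical=[E,B,G,F,D,A,H,C,I]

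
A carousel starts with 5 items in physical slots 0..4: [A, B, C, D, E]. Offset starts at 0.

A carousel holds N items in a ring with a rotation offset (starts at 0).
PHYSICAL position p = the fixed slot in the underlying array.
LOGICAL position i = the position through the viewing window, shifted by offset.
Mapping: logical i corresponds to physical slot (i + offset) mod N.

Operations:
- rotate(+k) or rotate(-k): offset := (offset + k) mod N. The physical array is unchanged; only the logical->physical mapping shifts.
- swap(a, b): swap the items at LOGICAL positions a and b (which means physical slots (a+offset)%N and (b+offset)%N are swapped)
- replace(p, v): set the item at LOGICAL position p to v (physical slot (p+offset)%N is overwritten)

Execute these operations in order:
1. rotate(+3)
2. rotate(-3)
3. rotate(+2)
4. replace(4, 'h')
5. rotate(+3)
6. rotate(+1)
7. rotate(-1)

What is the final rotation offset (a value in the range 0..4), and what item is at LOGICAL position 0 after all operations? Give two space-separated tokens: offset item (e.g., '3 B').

After op 1 (rotate(+3)): offset=3, physical=[A,B,C,D,E], logical=[D,E,A,B,C]
After op 2 (rotate(-3)): offset=0, physical=[A,B,C,D,E], logical=[A,B,C,D,E]
After op 3 (rotate(+2)): offset=2, physical=[A,B,C,D,E], logical=[C,D,E,A,B]
After op 4 (replace(4, 'h')): offset=2, physical=[A,h,C,D,E], logical=[C,D,E,A,h]
After op 5 (rotate(+3)): offset=0, physical=[A,h,C,D,E], logical=[A,h,C,D,E]
After op 6 (rotate(+1)): offset=1, physical=[A,h,C,D,E], logical=[h,C,D,E,A]
After op 7 (rotate(-1)): offset=0, physical=[A,h,C,D,E], logical=[A,h,C,D,E]

Answer: 0 A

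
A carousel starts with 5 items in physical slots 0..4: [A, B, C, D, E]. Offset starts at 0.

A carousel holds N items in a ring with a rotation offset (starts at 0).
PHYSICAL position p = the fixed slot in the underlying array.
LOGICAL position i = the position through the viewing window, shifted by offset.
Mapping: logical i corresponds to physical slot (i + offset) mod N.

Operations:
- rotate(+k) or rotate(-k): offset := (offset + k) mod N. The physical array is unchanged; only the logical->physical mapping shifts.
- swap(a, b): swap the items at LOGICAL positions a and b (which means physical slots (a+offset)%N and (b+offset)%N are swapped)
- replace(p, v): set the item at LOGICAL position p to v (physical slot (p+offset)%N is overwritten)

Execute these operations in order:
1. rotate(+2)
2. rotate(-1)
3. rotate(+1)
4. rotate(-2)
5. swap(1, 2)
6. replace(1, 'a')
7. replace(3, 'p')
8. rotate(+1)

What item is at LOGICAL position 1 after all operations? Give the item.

After op 1 (rotate(+2)): offset=2, physical=[A,B,C,D,E], logical=[C,D,E,A,B]
After op 2 (rotate(-1)): offset=1, physical=[A,B,C,D,E], logical=[B,C,D,E,A]
After op 3 (rotate(+1)): offset=2, physical=[A,B,C,D,E], logical=[C,D,E,A,B]
After op 4 (rotate(-2)): offset=0, physical=[A,B,C,D,E], logical=[A,B,C,D,E]
After op 5 (swap(1, 2)): offset=0, physical=[A,C,B,D,E], logical=[A,C,B,D,E]
After op 6 (replace(1, 'a')): offset=0, physical=[A,a,B,D,E], logical=[A,a,B,D,E]
After op 7 (replace(3, 'p')): offset=0, physical=[A,a,B,p,E], logical=[A,a,B,p,E]
After op 8 (rotate(+1)): offset=1, physical=[A,a,B,p,E], logical=[a,B,p,E,A]

Answer: B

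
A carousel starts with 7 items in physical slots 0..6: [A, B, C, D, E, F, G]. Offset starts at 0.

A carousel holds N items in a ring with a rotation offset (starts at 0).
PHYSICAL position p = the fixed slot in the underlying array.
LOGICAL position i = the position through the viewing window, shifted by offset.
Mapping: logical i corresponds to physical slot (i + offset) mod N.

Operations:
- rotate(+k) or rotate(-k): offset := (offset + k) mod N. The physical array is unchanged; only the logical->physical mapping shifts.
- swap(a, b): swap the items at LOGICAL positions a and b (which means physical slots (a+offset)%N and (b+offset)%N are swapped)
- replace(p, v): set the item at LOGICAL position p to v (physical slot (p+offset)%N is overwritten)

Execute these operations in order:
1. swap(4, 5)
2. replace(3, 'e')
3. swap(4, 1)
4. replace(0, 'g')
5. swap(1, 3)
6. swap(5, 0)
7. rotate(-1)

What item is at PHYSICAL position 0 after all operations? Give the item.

After op 1 (swap(4, 5)): offset=0, physical=[A,B,C,D,F,E,G], logical=[A,B,C,D,F,E,G]
After op 2 (replace(3, 'e')): offset=0, physical=[A,B,C,e,F,E,G], logical=[A,B,C,e,F,E,G]
After op 3 (swap(4, 1)): offset=0, physical=[A,F,C,e,B,E,G], logical=[A,F,C,e,B,E,G]
After op 4 (replace(0, 'g')): offset=0, physical=[g,F,C,e,B,E,G], logical=[g,F,C,e,B,E,G]
After op 5 (swap(1, 3)): offset=0, physical=[g,e,C,F,B,E,G], logical=[g,e,C,F,B,E,G]
After op 6 (swap(5, 0)): offset=0, physical=[E,e,C,F,B,g,G], logical=[E,e,C,F,B,g,G]
After op 7 (rotate(-1)): offset=6, physical=[E,e,C,F,B,g,G], logical=[G,E,e,C,F,B,g]

Answer: E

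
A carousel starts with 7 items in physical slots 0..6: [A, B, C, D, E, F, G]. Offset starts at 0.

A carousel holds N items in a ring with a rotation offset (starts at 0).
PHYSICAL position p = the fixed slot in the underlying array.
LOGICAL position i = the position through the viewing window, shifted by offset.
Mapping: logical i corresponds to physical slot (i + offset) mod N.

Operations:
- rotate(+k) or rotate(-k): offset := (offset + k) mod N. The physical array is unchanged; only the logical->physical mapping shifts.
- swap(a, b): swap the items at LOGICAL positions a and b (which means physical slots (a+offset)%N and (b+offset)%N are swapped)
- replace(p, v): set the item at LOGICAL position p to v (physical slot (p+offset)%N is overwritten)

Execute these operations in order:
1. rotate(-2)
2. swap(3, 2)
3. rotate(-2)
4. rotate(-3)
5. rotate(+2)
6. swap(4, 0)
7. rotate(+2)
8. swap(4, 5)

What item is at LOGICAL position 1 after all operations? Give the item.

After op 1 (rotate(-2)): offset=5, physical=[A,B,C,D,E,F,G], logical=[F,G,A,B,C,D,E]
After op 2 (swap(3, 2)): offset=5, physical=[B,A,C,D,E,F,G], logical=[F,G,B,A,C,D,E]
After op 3 (rotate(-2)): offset=3, physical=[B,A,C,D,E,F,G], logical=[D,E,F,G,B,A,C]
After op 4 (rotate(-3)): offset=0, physical=[B,A,C,D,E,F,G], logical=[B,A,C,D,E,F,G]
After op 5 (rotate(+2)): offset=2, physical=[B,A,C,D,E,F,G], logical=[C,D,E,F,G,B,A]
After op 6 (swap(4, 0)): offset=2, physical=[B,A,G,D,E,F,C], logical=[G,D,E,F,C,B,A]
After op 7 (rotate(+2)): offset=4, physical=[B,A,G,D,E,F,C], logical=[E,F,C,B,A,G,D]
After op 8 (swap(4, 5)): offset=4, physical=[B,G,A,D,E,F,C], logical=[E,F,C,B,G,A,D]

Answer: F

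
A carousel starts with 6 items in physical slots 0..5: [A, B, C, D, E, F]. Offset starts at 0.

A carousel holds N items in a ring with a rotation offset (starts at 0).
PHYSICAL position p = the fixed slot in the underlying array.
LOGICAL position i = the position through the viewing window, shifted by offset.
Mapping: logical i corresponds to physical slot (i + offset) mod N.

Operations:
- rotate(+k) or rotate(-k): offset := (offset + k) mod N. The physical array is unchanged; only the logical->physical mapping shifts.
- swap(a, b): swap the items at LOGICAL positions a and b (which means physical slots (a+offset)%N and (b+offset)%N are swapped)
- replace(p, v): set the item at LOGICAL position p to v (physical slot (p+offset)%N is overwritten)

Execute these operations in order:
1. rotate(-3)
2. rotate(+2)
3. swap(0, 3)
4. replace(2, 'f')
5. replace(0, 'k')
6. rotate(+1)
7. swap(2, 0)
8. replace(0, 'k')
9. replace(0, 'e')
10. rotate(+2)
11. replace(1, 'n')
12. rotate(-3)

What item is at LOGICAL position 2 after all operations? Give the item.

After op 1 (rotate(-3)): offset=3, physical=[A,B,C,D,E,F], logical=[D,E,F,A,B,C]
After op 2 (rotate(+2)): offset=5, physical=[A,B,C,D,E,F], logical=[F,A,B,C,D,E]
After op 3 (swap(0, 3)): offset=5, physical=[A,B,F,D,E,C], logical=[C,A,B,F,D,E]
After op 4 (replace(2, 'f')): offset=5, physical=[A,f,F,D,E,C], logical=[C,A,f,F,D,E]
After op 5 (replace(0, 'k')): offset=5, physical=[A,f,F,D,E,k], logical=[k,A,f,F,D,E]
After op 6 (rotate(+1)): offset=0, physical=[A,f,F,D,E,k], logical=[A,f,F,D,E,k]
After op 7 (swap(2, 0)): offset=0, physical=[F,f,A,D,E,k], logical=[F,f,A,D,E,k]
After op 8 (replace(0, 'k')): offset=0, physical=[k,f,A,D,E,k], logical=[k,f,A,D,E,k]
After op 9 (replace(0, 'e')): offset=0, physical=[e,f,A,D,E,k], logical=[e,f,A,D,E,k]
After op 10 (rotate(+2)): offset=2, physical=[e,f,A,D,E,k], logical=[A,D,E,k,e,f]
After op 11 (replace(1, 'n')): offset=2, physical=[e,f,A,n,E,k], logical=[A,n,E,k,e,f]
After op 12 (rotate(-3)): offset=5, physical=[e,f,A,n,E,k], logical=[k,e,f,A,n,E]

Answer: f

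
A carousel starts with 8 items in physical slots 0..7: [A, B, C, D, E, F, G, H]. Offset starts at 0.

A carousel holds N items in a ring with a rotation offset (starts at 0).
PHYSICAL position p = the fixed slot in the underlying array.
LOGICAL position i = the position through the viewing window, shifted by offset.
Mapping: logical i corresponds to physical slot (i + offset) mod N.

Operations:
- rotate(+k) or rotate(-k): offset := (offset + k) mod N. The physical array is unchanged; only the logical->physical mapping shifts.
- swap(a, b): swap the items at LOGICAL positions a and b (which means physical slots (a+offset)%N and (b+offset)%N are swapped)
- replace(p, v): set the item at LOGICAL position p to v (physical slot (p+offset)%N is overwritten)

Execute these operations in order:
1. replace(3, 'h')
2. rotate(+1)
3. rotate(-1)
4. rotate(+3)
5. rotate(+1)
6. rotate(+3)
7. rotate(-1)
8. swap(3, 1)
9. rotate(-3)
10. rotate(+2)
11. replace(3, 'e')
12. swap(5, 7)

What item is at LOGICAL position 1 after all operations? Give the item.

Answer: G

Derivation:
After op 1 (replace(3, 'h')): offset=0, physical=[A,B,C,h,E,F,G,H], logical=[A,B,C,h,E,F,G,H]
After op 2 (rotate(+1)): offset=1, physical=[A,B,C,h,E,F,G,H], logical=[B,C,h,E,F,G,H,A]
After op 3 (rotate(-1)): offset=0, physical=[A,B,C,h,E,F,G,H], logical=[A,B,C,h,E,F,G,H]
After op 4 (rotate(+3)): offset=3, physical=[A,B,C,h,E,F,G,H], logical=[h,E,F,G,H,A,B,C]
After op 5 (rotate(+1)): offset=4, physical=[A,B,C,h,E,F,G,H], logical=[E,F,G,H,A,B,C,h]
After op 6 (rotate(+3)): offset=7, physical=[A,B,C,h,E,F,G,H], logical=[H,A,B,C,h,E,F,G]
After op 7 (rotate(-1)): offset=6, physical=[A,B,C,h,E,F,G,H], logical=[G,H,A,B,C,h,E,F]
After op 8 (swap(3, 1)): offset=6, physical=[A,H,C,h,E,F,G,B], logical=[G,B,A,H,C,h,E,F]
After op 9 (rotate(-3)): offset=3, physical=[A,H,C,h,E,F,G,B], logical=[h,E,F,G,B,A,H,C]
After op 10 (rotate(+2)): offset=5, physical=[A,H,C,h,E,F,G,B], logical=[F,G,B,A,H,C,h,E]
After op 11 (replace(3, 'e')): offset=5, physical=[e,H,C,h,E,F,G,B], logical=[F,G,B,e,H,C,h,E]
After op 12 (swap(5, 7)): offset=5, physical=[e,H,E,h,C,F,G,B], logical=[F,G,B,e,H,E,h,C]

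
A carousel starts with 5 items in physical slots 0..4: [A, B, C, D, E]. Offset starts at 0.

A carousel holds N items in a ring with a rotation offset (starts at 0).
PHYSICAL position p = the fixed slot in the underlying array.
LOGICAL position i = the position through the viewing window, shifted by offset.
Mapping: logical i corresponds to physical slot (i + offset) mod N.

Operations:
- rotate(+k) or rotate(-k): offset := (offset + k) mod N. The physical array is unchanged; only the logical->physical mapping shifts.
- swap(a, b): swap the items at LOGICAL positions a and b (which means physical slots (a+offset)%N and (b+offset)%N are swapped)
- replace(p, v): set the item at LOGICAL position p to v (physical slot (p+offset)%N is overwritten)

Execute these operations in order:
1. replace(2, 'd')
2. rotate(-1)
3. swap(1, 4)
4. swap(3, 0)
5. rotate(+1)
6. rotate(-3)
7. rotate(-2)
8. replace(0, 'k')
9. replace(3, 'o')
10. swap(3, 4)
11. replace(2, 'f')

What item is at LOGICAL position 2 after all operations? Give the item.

After op 1 (replace(2, 'd')): offset=0, physical=[A,B,d,D,E], logical=[A,B,d,D,E]
After op 2 (rotate(-1)): offset=4, physical=[A,B,d,D,E], logical=[E,A,B,d,D]
After op 3 (swap(1, 4)): offset=4, physical=[D,B,d,A,E], logical=[E,D,B,d,A]
After op 4 (swap(3, 0)): offset=4, physical=[D,B,E,A,d], logical=[d,D,B,E,A]
After op 5 (rotate(+1)): offset=0, physical=[D,B,E,A,d], logical=[D,B,E,A,d]
After op 6 (rotate(-3)): offset=2, physical=[D,B,E,A,d], logical=[E,A,d,D,B]
After op 7 (rotate(-2)): offset=0, physical=[D,B,E,A,d], logical=[D,B,E,A,d]
After op 8 (replace(0, 'k')): offset=0, physical=[k,B,E,A,d], logical=[k,B,E,A,d]
After op 9 (replace(3, 'o')): offset=0, physical=[k,B,E,o,d], logical=[k,B,E,o,d]
After op 10 (swap(3, 4)): offset=0, physical=[k,B,E,d,o], logical=[k,B,E,d,o]
After op 11 (replace(2, 'f')): offset=0, physical=[k,B,f,d,o], logical=[k,B,f,d,o]

Answer: f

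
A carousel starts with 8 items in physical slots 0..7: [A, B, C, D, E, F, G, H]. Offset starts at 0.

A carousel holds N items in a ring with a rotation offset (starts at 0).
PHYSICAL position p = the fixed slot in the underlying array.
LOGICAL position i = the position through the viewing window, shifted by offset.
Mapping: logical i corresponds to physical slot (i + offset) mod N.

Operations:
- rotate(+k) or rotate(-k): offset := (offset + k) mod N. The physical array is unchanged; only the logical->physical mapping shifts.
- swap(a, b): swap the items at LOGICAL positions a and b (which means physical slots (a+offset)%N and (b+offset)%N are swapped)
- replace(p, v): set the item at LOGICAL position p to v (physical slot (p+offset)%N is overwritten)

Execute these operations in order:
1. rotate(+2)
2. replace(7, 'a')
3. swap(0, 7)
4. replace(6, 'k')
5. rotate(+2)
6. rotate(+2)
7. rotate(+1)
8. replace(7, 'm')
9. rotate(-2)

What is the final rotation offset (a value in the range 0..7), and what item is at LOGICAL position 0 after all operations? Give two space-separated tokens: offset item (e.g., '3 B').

After op 1 (rotate(+2)): offset=2, physical=[A,B,C,D,E,F,G,H], logical=[C,D,E,F,G,H,A,B]
After op 2 (replace(7, 'a')): offset=2, physical=[A,a,C,D,E,F,G,H], logical=[C,D,E,F,G,H,A,a]
After op 3 (swap(0, 7)): offset=2, physical=[A,C,a,D,E,F,G,H], logical=[a,D,E,F,G,H,A,C]
After op 4 (replace(6, 'k')): offset=2, physical=[k,C,a,D,E,F,G,H], logical=[a,D,E,F,G,H,k,C]
After op 5 (rotate(+2)): offset=4, physical=[k,C,a,D,E,F,G,H], logical=[E,F,G,H,k,C,a,D]
After op 6 (rotate(+2)): offset=6, physical=[k,C,a,D,E,F,G,H], logical=[G,H,k,C,a,D,E,F]
After op 7 (rotate(+1)): offset=7, physical=[k,C,a,D,E,F,G,H], logical=[H,k,C,a,D,E,F,G]
After op 8 (replace(7, 'm')): offset=7, physical=[k,C,a,D,E,F,m,H], logical=[H,k,C,a,D,E,F,m]
After op 9 (rotate(-2)): offset=5, physical=[k,C,a,D,E,F,m,H], logical=[F,m,H,k,C,a,D,E]

Answer: 5 F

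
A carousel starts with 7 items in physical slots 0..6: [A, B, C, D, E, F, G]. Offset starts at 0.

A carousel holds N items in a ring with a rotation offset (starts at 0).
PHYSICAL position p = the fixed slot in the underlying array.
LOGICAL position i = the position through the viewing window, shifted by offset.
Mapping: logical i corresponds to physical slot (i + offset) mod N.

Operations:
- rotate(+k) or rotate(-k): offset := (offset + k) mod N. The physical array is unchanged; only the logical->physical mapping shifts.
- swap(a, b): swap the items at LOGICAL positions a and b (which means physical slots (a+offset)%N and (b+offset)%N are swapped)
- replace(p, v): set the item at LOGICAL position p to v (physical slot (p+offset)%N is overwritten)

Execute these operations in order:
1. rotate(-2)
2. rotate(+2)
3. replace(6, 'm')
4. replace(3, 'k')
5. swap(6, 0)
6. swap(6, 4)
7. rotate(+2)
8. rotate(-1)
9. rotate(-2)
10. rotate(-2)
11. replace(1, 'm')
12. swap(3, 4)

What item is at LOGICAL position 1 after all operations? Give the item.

After op 1 (rotate(-2)): offset=5, physical=[A,B,C,D,E,F,G], logical=[F,G,A,B,C,D,E]
After op 2 (rotate(+2)): offset=0, physical=[A,B,C,D,E,F,G], logical=[A,B,C,D,E,F,G]
After op 3 (replace(6, 'm')): offset=0, physical=[A,B,C,D,E,F,m], logical=[A,B,C,D,E,F,m]
After op 4 (replace(3, 'k')): offset=0, physical=[A,B,C,k,E,F,m], logical=[A,B,C,k,E,F,m]
After op 5 (swap(6, 0)): offset=0, physical=[m,B,C,k,E,F,A], logical=[m,B,C,k,E,F,A]
After op 6 (swap(6, 4)): offset=0, physical=[m,B,C,k,A,F,E], logical=[m,B,C,k,A,F,E]
After op 7 (rotate(+2)): offset=2, physical=[m,B,C,k,A,F,E], logical=[C,k,A,F,E,m,B]
After op 8 (rotate(-1)): offset=1, physical=[m,B,C,k,A,F,E], logical=[B,C,k,A,F,E,m]
After op 9 (rotate(-2)): offset=6, physical=[m,B,C,k,A,F,E], logical=[E,m,B,C,k,A,F]
After op 10 (rotate(-2)): offset=4, physical=[m,B,C,k,A,F,E], logical=[A,F,E,m,B,C,k]
After op 11 (replace(1, 'm')): offset=4, physical=[m,B,C,k,A,m,E], logical=[A,m,E,m,B,C,k]
After op 12 (swap(3, 4)): offset=4, physical=[B,m,C,k,A,m,E], logical=[A,m,E,B,m,C,k]

Answer: m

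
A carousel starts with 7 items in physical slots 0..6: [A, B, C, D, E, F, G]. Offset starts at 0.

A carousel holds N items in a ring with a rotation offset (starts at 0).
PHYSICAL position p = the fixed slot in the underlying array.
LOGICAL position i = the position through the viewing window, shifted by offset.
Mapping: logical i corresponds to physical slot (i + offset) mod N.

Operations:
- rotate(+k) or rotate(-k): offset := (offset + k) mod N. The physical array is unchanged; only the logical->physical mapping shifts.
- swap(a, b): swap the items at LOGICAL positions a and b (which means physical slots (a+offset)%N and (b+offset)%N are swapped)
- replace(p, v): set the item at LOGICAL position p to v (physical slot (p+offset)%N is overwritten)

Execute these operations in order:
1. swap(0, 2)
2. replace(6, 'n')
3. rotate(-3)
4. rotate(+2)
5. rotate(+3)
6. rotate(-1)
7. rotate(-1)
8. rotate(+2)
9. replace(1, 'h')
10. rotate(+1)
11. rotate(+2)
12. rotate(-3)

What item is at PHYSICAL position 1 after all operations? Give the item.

After op 1 (swap(0, 2)): offset=0, physical=[C,B,A,D,E,F,G], logical=[C,B,A,D,E,F,G]
After op 2 (replace(6, 'n')): offset=0, physical=[C,B,A,D,E,F,n], logical=[C,B,A,D,E,F,n]
After op 3 (rotate(-3)): offset=4, physical=[C,B,A,D,E,F,n], logical=[E,F,n,C,B,A,D]
After op 4 (rotate(+2)): offset=6, physical=[C,B,A,D,E,F,n], logical=[n,C,B,A,D,E,F]
After op 5 (rotate(+3)): offset=2, physical=[C,B,A,D,E,F,n], logical=[A,D,E,F,n,C,B]
After op 6 (rotate(-1)): offset=1, physical=[C,B,A,D,E,F,n], logical=[B,A,D,E,F,n,C]
After op 7 (rotate(-1)): offset=0, physical=[C,B,A,D,E,F,n], logical=[C,B,A,D,E,F,n]
After op 8 (rotate(+2)): offset=2, physical=[C,B,A,D,E,F,n], logical=[A,D,E,F,n,C,B]
After op 9 (replace(1, 'h')): offset=2, physical=[C,B,A,h,E,F,n], logical=[A,h,E,F,n,C,B]
After op 10 (rotate(+1)): offset=3, physical=[C,B,A,h,E,F,n], logical=[h,E,F,n,C,B,A]
After op 11 (rotate(+2)): offset=5, physical=[C,B,A,h,E,F,n], logical=[F,n,C,B,A,h,E]
After op 12 (rotate(-3)): offset=2, physical=[C,B,A,h,E,F,n], logical=[A,h,E,F,n,C,B]

Answer: B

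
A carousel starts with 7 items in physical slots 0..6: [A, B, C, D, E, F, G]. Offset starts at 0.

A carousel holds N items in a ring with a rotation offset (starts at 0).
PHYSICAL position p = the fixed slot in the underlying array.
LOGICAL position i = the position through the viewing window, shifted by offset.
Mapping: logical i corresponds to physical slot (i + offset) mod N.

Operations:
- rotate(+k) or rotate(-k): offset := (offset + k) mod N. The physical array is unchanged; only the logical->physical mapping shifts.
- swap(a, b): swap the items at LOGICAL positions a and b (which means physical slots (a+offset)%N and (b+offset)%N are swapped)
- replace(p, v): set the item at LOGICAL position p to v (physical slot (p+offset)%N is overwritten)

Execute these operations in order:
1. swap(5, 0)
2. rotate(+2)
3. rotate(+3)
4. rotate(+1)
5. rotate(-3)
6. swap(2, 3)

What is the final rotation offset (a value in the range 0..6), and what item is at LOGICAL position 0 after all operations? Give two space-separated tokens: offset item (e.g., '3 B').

Answer: 3 D

Derivation:
After op 1 (swap(5, 0)): offset=0, physical=[F,B,C,D,E,A,G], logical=[F,B,C,D,E,A,G]
After op 2 (rotate(+2)): offset=2, physical=[F,B,C,D,E,A,G], logical=[C,D,E,A,G,F,B]
After op 3 (rotate(+3)): offset=5, physical=[F,B,C,D,E,A,G], logical=[A,G,F,B,C,D,E]
After op 4 (rotate(+1)): offset=6, physical=[F,B,C,D,E,A,G], logical=[G,F,B,C,D,E,A]
After op 5 (rotate(-3)): offset=3, physical=[F,B,C,D,E,A,G], logical=[D,E,A,G,F,B,C]
After op 6 (swap(2, 3)): offset=3, physical=[F,B,C,D,E,G,A], logical=[D,E,G,A,F,B,C]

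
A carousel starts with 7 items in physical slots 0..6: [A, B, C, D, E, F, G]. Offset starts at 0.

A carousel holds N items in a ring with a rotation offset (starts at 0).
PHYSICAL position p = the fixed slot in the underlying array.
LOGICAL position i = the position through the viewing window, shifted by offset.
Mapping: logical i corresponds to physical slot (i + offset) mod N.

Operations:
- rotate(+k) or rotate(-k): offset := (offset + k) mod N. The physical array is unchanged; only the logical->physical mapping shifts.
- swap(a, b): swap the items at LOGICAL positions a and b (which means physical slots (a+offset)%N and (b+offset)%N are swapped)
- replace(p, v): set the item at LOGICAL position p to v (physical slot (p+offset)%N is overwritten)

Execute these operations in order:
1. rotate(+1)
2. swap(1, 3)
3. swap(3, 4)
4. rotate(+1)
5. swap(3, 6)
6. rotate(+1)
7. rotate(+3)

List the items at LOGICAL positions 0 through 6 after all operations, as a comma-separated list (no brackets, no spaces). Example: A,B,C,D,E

Answer: G,A,C,E,D,F,B

Derivation:
After op 1 (rotate(+1)): offset=1, physical=[A,B,C,D,E,F,G], logical=[B,C,D,E,F,G,A]
After op 2 (swap(1, 3)): offset=1, physical=[A,B,E,D,C,F,G], logical=[B,E,D,C,F,G,A]
After op 3 (swap(3, 4)): offset=1, physical=[A,B,E,D,F,C,G], logical=[B,E,D,F,C,G,A]
After op 4 (rotate(+1)): offset=2, physical=[A,B,E,D,F,C,G], logical=[E,D,F,C,G,A,B]
After op 5 (swap(3, 6)): offset=2, physical=[A,C,E,D,F,B,G], logical=[E,D,F,B,G,A,C]
After op 6 (rotate(+1)): offset=3, physical=[A,C,E,D,F,B,G], logical=[D,F,B,G,A,C,E]
After op 7 (rotate(+3)): offset=6, physical=[A,C,E,D,F,B,G], logical=[G,A,C,E,D,F,B]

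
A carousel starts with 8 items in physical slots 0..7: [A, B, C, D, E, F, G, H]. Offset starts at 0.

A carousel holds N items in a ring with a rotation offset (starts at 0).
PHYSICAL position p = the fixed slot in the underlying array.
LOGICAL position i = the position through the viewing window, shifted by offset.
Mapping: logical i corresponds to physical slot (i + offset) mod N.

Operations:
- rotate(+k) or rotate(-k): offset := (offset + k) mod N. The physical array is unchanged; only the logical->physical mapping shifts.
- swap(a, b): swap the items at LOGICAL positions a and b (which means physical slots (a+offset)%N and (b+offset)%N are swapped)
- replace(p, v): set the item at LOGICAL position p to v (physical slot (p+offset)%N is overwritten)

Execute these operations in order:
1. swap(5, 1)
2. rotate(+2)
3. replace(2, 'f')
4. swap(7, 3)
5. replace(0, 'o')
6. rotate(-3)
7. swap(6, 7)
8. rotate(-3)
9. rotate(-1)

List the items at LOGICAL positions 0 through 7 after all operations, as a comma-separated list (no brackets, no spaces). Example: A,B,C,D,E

Answer: D,f,G,F,H,A,B,o

Derivation:
After op 1 (swap(5, 1)): offset=0, physical=[A,F,C,D,E,B,G,H], logical=[A,F,C,D,E,B,G,H]
After op 2 (rotate(+2)): offset=2, physical=[A,F,C,D,E,B,G,H], logical=[C,D,E,B,G,H,A,F]
After op 3 (replace(2, 'f')): offset=2, physical=[A,F,C,D,f,B,G,H], logical=[C,D,f,B,G,H,A,F]
After op 4 (swap(7, 3)): offset=2, physical=[A,B,C,D,f,F,G,H], logical=[C,D,f,F,G,H,A,B]
After op 5 (replace(0, 'o')): offset=2, physical=[A,B,o,D,f,F,G,H], logical=[o,D,f,F,G,H,A,B]
After op 6 (rotate(-3)): offset=7, physical=[A,B,o,D,f,F,G,H], logical=[H,A,B,o,D,f,F,G]
After op 7 (swap(6, 7)): offset=7, physical=[A,B,o,D,f,G,F,H], logical=[H,A,B,o,D,f,G,F]
After op 8 (rotate(-3)): offset=4, physical=[A,B,o,D,f,G,F,H], logical=[f,G,F,H,A,B,o,D]
After op 9 (rotate(-1)): offset=3, physical=[A,B,o,D,f,G,F,H], logical=[D,f,G,F,H,A,B,o]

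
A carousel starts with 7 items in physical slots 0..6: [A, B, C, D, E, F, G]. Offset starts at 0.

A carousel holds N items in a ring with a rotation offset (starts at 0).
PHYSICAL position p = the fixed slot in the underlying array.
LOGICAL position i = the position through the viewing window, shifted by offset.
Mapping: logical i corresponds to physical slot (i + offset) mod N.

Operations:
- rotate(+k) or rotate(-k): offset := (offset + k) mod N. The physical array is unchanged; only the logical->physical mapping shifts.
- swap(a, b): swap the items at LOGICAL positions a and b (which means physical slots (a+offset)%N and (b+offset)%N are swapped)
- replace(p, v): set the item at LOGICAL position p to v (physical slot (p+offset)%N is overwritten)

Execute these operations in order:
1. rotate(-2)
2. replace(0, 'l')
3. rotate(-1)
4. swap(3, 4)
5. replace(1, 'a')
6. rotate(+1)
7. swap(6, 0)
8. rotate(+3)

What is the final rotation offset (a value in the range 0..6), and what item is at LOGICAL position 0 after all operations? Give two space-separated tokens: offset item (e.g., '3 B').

After op 1 (rotate(-2)): offset=5, physical=[A,B,C,D,E,F,G], logical=[F,G,A,B,C,D,E]
After op 2 (replace(0, 'l')): offset=5, physical=[A,B,C,D,E,l,G], logical=[l,G,A,B,C,D,E]
After op 3 (rotate(-1)): offset=4, physical=[A,B,C,D,E,l,G], logical=[E,l,G,A,B,C,D]
After op 4 (swap(3, 4)): offset=4, physical=[B,A,C,D,E,l,G], logical=[E,l,G,B,A,C,D]
After op 5 (replace(1, 'a')): offset=4, physical=[B,A,C,D,E,a,G], logical=[E,a,G,B,A,C,D]
After op 6 (rotate(+1)): offset=5, physical=[B,A,C,D,E,a,G], logical=[a,G,B,A,C,D,E]
After op 7 (swap(6, 0)): offset=5, physical=[B,A,C,D,a,E,G], logical=[E,G,B,A,C,D,a]
After op 8 (rotate(+3)): offset=1, physical=[B,A,C,D,a,E,G], logical=[A,C,D,a,E,G,B]

Answer: 1 A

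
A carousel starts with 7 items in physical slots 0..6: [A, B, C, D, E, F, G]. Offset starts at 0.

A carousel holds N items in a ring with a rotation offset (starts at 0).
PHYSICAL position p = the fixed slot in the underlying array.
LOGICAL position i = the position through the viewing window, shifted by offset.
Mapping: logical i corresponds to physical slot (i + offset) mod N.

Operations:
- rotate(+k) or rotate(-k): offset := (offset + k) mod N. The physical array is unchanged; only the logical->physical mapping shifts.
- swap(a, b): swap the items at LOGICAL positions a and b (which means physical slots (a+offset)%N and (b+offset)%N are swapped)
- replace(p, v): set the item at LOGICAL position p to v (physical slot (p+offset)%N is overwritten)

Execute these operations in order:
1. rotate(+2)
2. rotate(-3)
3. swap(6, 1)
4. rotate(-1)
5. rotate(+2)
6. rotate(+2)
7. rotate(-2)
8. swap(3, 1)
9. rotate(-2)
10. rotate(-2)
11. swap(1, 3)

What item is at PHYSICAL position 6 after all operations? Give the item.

Answer: E

Derivation:
After op 1 (rotate(+2)): offset=2, physical=[A,B,C,D,E,F,G], logical=[C,D,E,F,G,A,B]
After op 2 (rotate(-3)): offset=6, physical=[A,B,C,D,E,F,G], logical=[G,A,B,C,D,E,F]
After op 3 (swap(6, 1)): offset=6, physical=[F,B,C,D,E,A,G], logical=[G,F,B,C,D,E,A]
After op 4 (rotate(-1)): offset=5, physical=[F,B,C,D,E,A,G], logical=[A,G,F,B,C,D,E]
After op 5 (rotate(+2)): offset=0, physical=[F,B,C,D,E,A,G], logical=[F,B,C,D,E,A,G]
After op 6 (rotate(+2)): offset=2, physical=[F,B,C,D,E,A,G], logical=[C,D,E,A,G,F,B]
After op 7 (rotate(-2)): offset=0, physical=[F,B,C,D,E,A,G], logical=[F,B,C,D,E,A,G]
After op 8 (swap(3, 1)): offset=0, physical=[F,D,C,B,E,A,G], logical=[F,D,C,B,E,A,G]
After op 9 (rotate(-2)): offset=5, physical=[F,D,C,B,E,A,G], logical=[A,G,F,D,C,B,E]
After op 10 (rotate(-2)): offset=3, physical=[F,D,C,B,E,A,G], logical=[B,E,A,G,F,D,C]
After op 11 (swap(1, 3)): offset=3, physical=[F,D,C,B,G,A,E], logical=[B,G,A,E,F,D,C]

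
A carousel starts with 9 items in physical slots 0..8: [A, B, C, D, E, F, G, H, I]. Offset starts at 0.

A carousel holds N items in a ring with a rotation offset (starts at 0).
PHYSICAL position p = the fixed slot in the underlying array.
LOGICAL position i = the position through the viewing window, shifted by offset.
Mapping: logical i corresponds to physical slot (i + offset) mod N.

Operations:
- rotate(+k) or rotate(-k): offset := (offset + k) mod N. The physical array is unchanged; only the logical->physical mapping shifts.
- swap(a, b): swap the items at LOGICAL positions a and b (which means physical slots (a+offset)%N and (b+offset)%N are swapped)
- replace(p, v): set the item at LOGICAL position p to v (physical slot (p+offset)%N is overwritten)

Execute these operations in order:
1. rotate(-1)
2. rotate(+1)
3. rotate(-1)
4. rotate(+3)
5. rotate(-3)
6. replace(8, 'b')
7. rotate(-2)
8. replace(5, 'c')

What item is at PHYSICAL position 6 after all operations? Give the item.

Answer: G

Derivation:
After op 1 (rotate(-1)): offset=8, physical=[A,B,C,D,E,F,G,H,I], logical=[I,A,B,C,D,E,F,G,H]
After op 2 (rotate(+1)): offset=0, physical=[A,B,C,D,E,F,G,H,I], logical=[A,B,C,D,E,F,G,H,I]
After op 3 (rotate(-1)): offset=8, physical=[A,B,C,D,E,F,G,H,I], logical=[I,A,B,C,D,E,F,G,H]
After op 4 (rotate(+3)): offset=2, physical=[A,B,C,D,E,F,G,H,I], logical=[C,D,E,F,G,H,I,A,B]
After op 5 (rotate(-3)): offset=8, physical=[A,B,C,D,E,F,G,H,I], logical=[I,A,B,C,D,E,F,G,H]
After op 6 (replace(8, 'b')): offset=8, physical=[A,B,C,D,E,F,G,b,I], logical=[I,A,B,C,D,E,F,G,b]
After op 7 (rotate(-2)): offset=6, physical=[A,B,C,D,E,F,G,b,I], logical=[G,b,I,A,B,C,D,E,F]
After op 8 (replace(5, 'c')): offset=6, physical=[A,B,c,D,E,F,G,b,I], logical=[G,b,I,A,B,c,D,E,F]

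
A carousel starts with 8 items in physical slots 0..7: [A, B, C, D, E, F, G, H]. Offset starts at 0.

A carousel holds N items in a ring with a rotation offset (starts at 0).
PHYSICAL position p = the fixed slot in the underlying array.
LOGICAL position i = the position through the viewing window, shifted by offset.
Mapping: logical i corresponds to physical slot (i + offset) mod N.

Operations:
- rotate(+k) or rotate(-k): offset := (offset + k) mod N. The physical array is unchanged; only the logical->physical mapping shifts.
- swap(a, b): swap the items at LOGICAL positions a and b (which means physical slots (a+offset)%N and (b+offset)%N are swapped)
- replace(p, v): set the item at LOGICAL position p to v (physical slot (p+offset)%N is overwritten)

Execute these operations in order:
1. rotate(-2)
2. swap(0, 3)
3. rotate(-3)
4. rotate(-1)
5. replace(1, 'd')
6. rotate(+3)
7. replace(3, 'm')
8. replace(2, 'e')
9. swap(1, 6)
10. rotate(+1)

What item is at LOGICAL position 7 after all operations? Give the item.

After op 1 (rotate(-2)): offset=6, physical=[A,B,C,D,E,F,G,H], logical=[G,H,A,B,C,D,E,F]
After op 2 (swap(0, 3)): offset=6, physical=[A,G,C,D,E,F,B,H], logical=[B,H,A,G,C,D,E,F]
After op 3 (rotate(-3)): offset=3, physical=[A,G,C,D,E,F,B,H], logical=[D,E,F,B,H,A,G,C]
After op 4 (rotate(-1)): offset=2, physical=[A,G,C,D,E,F,B,H], logical=[C,D,E,F,B,H,A,G]
After op 5 (replace(1, 'd')): offset=2, physical=[A,G,C,d,E,F,B,H], logical=[C,d,E,F,B,H,A,G]
After op 6 (rotate(+3)): offset=5, physical=[A,G,C,d,E,F,B,H], logical=[F,B,H,A,G,C,d,E]
After op 7 (replace(3, 'm')): offset=5, physical=[m,G,C,d,E,F,B,H], logical=[F,B,H,m,G,C,d,E]
After op 8 (replace(2, 'e')): offset=5, physical=[m,G,C,d,E,F,B,e], logical=[F,B,e,m,G,C,d,E]
After op 9 (swap(1, 6)): offset=5, physical=[m,G,C,B,E,F,d,e], logical=[F,d,e,m,G,C,B,E]
After op 10 (rotate(+1)): offset=6, physical=[m,G,C,B,E,F,d,e], logical=[d,e,m,G,C,B,E,F]

Answer: F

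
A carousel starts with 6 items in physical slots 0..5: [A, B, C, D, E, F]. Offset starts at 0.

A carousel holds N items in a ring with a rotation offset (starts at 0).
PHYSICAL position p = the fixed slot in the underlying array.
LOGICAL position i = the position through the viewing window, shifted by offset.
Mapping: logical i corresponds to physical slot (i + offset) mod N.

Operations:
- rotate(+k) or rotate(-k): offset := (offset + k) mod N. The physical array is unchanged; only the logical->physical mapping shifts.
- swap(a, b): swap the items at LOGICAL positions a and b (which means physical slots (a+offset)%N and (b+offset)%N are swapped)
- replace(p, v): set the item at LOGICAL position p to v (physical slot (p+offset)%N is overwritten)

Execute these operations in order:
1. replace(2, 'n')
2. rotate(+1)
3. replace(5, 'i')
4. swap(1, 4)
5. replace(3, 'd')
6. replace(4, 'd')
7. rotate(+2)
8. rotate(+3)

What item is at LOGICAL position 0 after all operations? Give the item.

Answer: i

Derivation:
After op 1 (replace(2, 'n')): offset=0, physical=[A,B,n,D,E,F], logical=[A,B,n,D,E,F]
After op 2 (rotate(+1)): offset=1, physical=[A,B,n,D,E,F], logical=[B,n,D,E,F,A]
After op 3 (replace(5, 'i')): offset=1, physical=[i,B,n,D,E,F], logical=[B,n,D,E,F,i]
After op 4 (swap(1, 4)): offset=1, physical=[i,B,F,D,E,n], logical=[B,F,D,E,n,i]
After op 5 (replace(3, 'd')): offset=1, physical=[i,B,F,D,d,n], logical=[B,F,D,d,n,i]
After op 6 (replace(4, 'd')): offset=1, physical=[i,B,F,D,d,d], logical=[B,F,D,d,d,i]
After op 7 (rotate(+2)): offset=3, physical=[i,B,F,D,d,d], logical=[D,d,d,i,B,F]
After op 8 (rotate(+3)): offset=0, physical=[i,B,F,D,d,d], logical=[i,B,F,D,d,d]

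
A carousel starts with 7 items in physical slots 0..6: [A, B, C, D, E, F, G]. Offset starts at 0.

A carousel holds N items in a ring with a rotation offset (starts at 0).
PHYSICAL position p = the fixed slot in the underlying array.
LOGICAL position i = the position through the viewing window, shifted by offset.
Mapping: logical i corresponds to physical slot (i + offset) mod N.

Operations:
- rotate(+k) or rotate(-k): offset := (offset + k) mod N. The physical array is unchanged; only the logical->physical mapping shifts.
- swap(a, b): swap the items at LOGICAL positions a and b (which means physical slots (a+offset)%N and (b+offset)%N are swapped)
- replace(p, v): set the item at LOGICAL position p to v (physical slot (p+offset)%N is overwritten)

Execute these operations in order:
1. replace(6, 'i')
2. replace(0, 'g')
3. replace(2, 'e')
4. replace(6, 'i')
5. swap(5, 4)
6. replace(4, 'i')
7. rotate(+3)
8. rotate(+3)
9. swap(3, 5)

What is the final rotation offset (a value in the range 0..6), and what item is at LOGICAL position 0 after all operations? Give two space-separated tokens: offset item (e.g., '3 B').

After op 1 (replace(6, 'i')): offset=0, physical=[A,B,C,D,E,F,i], logical=[A,B,C,D,E,F,i]
After op 2 (replace(0, 'g')): offset=0, physical=[g,B,C,D,E,F,i], logical=[g,B,C,D,E,F,i]
After op 3 (replace(2, 'e')): offset=0, physical=[g,B,e,D,E,F,i], logical=[g,B,e,D,E,F,i]
After op 4 (replace(6, 'i')): offset=0, physical=[g,B,e,D,E,F,i], logical=[g,B,e,D,E,F,i]
After op 5 (swap(5, 4)): offset=0, physical=[g,B,e,D,F,E,i], logical=[g,B,e,D,F,E,i]
After op 6 (replace(4, 'i')): offset=0, physical=[g,B,e,D,i,E,i], logical=[g,B,e,D,i,E,i]
After op 7 (rotate(+3)): offset=3, physical=[g,B,e,D,i,E,i], logical=[D,i,E,i,g,B,e]
After op 8 (rotate(+3)): offset=6, physical=[g,B,e,D,i,E,i], logical=[i,g,B,e,D,i,E]
After op 9 (swap(3, 5)): offset=6, physical=[g,B,i,D,e,E,i], logical=[i,g,B,i,D,e,E]

Answer: 6 i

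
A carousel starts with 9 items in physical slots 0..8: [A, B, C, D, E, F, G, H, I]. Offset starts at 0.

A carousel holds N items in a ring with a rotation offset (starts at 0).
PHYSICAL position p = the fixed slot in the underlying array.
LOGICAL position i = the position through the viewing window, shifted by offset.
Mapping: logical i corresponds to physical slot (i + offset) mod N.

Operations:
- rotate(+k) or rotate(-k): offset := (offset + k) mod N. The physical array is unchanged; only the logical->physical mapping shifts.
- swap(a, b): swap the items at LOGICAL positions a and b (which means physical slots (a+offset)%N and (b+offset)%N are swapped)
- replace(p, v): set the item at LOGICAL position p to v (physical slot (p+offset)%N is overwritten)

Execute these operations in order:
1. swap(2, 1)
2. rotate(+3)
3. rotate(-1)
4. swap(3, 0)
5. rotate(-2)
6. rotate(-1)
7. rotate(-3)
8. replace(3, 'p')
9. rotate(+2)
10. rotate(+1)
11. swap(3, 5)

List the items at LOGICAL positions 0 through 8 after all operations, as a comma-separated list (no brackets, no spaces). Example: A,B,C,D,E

After op 1 (swap(2, 1)): offset=0, physical=[A,C,B,D,E,F,G,H,I], logical=[A,C,B,D,E,F,G,H,I]
After op 2 (rotate(+3)): offset=3, physical=[A,C,B,D,E,F,G,H,I], logical=[D,E,F,G,H,I,A,C,B]
After op 3 (rotate(-1)): offset=2, physical=[A,C,B,D,E,F,G,H,I], logical=[B,D,E,F,G,H,I,A,C]
After op 4 (swap(3, 0)): offset=2, physical=[A,C,F,D,E,B,G,H,I], logical=[F,D,E,B,G,H,I,A,C]
After op 5 (rotate(-2)): offset=0, physical=[A,C,F,D,E,B,G,H,I], logical=[A,C,F,D,E,B,G,H,I]
After op 6 (rotate(-1)): offset=8, physical=[A,C,F,D,E,B,G,H,I], logical=[I,A,C,F,D,E,B,G,H]
After op 7 (rotate(-3)): offset=5, physical=[A,C,F,D,E,B,G,H,I], logical=[B,G,H,I,A,C,F,D,E]
After op 8 (replace(3, 'p')): offset=5, physical=[A,C,F,D,E,B,G,H,p], logical=[B,G,H,p,A,C,F,D,E]
After op 9 (rotate(+2)): offset=7, physical=[A,C,F,D,E,B,G,H,p], logical=[H,p,A,C,F,D,E,B,G]
After op 10 (rotate(+1)): offset=8, physical=[A,C,F,D,E,B,G,H,p], logical=[p,A,C,F,D,E,B,G,H]
After op 11 (swap(3, 5)): offset=8, physical=[A,C,E,D,F,B,G,H,p], logical=[p,A,C,E,D,F,B,G,H]

Answer: p,A,C,E,D,F,B,G,H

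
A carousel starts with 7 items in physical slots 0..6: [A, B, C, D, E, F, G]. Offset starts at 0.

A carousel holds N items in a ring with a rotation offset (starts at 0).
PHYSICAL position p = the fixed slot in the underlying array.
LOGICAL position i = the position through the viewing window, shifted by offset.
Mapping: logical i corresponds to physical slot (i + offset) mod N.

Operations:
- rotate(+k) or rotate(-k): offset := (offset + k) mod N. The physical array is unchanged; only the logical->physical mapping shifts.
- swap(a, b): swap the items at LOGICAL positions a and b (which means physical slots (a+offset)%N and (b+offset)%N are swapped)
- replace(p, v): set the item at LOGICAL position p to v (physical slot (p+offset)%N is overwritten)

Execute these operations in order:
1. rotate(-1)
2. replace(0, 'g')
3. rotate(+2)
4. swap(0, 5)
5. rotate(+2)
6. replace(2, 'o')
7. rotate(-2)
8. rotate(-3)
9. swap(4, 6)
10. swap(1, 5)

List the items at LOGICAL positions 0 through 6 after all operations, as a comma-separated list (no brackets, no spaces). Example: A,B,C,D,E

Answer: o,D,A,g,E,B,C

Derivation:
After op 1 (rotate(-1)): offset=6, physical=[A,B,C,D,E,F,G], logical=[G,A,B,C,D,E,F]
After op 2 (replace(0, 'g')): offset=6, physical=[A,B,C,D,E,F,g], logical=[g,A,B,C,D,E,F]
After op 3 (rotate(+2)): offset=1, physical=[A,B,C,D,E,F,g], logical=[B,C,D,E,F,g,A]
After op 4 (swap(0, 5)): offset=1, physical=[A,g,C,D,E,F,B], logical=[g,C,D,E,F,B,A]
After op 5 (rotate(+2)): offset=3, physical=[A,g,C,D,E,F,B], logical=[D,E,F,B,A,g,C]
After op 6 (replace(2, 'o')): offset=3, physical=[A,g,C,D,E,o,B], logical=[D,E,o,B,A,g,C]
After op 7 (rotate(-2)): offset=1, physical=[A,g,C,D,E,o,B], logical=[g,C,D,E,o,B,A]
After op 8 (rotate(-3)): offset=5, physical=[A,g,C,D,E,o,B], logical=[o,B,A,g,C,D,E]
After op 9 (swap(4, 6)): offset=5, physical=[A,g,E,D,C,o,B], logical=[o,B,A,g,E,D,C]
After op 10 (swap(1, 5)): offset=5, physical=[A,g,E,B,C,o,D], logical=[o,D,A,g,E,B,C]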